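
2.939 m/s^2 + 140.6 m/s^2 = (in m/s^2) 143.5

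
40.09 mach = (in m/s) 1.365e+04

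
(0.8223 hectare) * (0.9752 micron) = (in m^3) 0.008019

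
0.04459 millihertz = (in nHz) 4.459e+04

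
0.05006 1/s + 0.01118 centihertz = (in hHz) 0.0005017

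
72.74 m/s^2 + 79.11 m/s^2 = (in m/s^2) 151.8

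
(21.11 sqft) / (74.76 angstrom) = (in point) 7.436e+11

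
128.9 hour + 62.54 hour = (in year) 0.02185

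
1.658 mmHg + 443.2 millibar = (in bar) 0.4454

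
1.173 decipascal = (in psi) 1.701e-05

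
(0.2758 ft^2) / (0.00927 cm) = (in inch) 1.088e+04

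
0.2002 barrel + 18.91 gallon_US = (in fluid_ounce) 3497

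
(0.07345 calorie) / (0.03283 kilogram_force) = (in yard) 1.044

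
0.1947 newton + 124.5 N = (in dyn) 1.247e+07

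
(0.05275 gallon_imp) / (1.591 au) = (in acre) 2.49e-19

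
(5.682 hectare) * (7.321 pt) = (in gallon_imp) 3.228e+04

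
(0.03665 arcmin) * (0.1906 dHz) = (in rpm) 1.94e-06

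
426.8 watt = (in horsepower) 0.5723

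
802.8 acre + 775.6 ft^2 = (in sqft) 3.497e+07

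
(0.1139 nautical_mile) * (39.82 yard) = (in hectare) 0.7681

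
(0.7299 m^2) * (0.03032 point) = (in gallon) 0.002062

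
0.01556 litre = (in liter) 0.01556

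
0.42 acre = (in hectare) 0.17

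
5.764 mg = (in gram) 0.005764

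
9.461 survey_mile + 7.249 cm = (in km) 15.23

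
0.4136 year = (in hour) 3623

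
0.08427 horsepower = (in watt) 62.84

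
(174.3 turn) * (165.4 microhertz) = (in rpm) 1.73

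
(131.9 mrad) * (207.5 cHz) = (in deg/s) 15.68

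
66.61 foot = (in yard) 22.2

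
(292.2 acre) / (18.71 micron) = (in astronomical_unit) 0.4225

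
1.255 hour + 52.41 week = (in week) 52.42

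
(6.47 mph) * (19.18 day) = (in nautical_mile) 2588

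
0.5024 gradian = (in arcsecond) 1628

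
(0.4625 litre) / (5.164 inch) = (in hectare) 3.526e-07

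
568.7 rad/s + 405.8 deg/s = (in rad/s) 575.8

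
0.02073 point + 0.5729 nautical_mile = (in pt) 3.008e+06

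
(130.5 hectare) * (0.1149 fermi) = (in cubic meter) 1.499e-10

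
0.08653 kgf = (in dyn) 8.486e+04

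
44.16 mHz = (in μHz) 4.416e+04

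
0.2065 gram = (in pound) 0.0004553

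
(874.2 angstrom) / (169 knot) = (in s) 1.006e-09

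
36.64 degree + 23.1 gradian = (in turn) 0.1595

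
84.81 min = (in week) 0.008414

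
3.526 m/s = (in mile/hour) 7.887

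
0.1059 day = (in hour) 2.542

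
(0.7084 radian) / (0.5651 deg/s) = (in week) 0.0001188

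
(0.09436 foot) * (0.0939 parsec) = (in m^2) 8.333e+13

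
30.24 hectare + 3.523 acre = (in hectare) 31.67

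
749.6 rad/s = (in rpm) 7158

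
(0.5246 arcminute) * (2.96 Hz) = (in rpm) 0.004313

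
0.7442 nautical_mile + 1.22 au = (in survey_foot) 5.988e+11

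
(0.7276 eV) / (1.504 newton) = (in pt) 2.197e-16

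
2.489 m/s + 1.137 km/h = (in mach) 0.008237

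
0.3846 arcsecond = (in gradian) 0.0001187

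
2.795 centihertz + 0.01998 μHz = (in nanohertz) 2.795e+07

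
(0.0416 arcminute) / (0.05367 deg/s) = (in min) 0.0002153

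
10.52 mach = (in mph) 8013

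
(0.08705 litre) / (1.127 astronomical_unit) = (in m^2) 5.163e-16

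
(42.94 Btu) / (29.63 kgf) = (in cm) 1.559e+04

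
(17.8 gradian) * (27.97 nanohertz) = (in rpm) 7.468e-08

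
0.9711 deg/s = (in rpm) 0.1618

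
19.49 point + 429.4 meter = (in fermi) 4.294e+17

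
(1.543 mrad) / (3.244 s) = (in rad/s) 0.0004756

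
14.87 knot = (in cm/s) 765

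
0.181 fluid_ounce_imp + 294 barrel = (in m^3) 46.74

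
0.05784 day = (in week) 0.008263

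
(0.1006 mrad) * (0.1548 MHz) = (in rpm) 148.7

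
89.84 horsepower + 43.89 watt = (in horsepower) 89.9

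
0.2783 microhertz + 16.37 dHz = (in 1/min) 98.22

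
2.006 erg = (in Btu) 1.901e-10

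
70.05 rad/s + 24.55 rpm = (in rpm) 693.5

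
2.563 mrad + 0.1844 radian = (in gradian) 11.9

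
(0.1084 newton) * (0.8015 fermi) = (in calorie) 2.077e-17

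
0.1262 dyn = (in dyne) 0.1262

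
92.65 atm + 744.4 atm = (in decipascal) 8.481e+08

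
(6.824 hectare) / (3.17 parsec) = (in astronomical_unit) 4.663e-24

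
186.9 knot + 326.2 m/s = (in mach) 1.24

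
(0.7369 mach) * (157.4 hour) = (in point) 4.03e+11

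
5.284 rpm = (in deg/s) 31.7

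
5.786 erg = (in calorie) 1.383e-07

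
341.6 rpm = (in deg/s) 2050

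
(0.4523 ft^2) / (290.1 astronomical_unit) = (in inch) 3.812e-14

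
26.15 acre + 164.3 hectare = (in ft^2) 1.882e+07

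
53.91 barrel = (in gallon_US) 2264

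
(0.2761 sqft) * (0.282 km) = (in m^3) 7.233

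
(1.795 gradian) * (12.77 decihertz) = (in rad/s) 0.03601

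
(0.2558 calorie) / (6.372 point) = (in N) 476.1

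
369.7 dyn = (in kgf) 0.000377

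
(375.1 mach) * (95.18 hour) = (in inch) 1.723e+12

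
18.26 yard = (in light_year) 1.765e-15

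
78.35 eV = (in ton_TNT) 3e-27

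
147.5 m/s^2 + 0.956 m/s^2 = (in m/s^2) 148.5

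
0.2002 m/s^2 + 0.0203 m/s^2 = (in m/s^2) 0.2205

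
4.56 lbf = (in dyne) 2.028e+06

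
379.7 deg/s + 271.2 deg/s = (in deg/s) 650.9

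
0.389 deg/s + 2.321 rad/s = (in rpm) 22.23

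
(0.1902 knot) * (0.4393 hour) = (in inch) 6092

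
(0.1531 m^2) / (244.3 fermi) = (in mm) 6.267e+14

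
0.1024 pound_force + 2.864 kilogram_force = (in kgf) 2.91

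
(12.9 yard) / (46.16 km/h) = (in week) 1.521e-06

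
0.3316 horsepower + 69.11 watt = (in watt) 316.4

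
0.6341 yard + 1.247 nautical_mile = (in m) 2310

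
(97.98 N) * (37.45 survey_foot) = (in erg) 1.118e+10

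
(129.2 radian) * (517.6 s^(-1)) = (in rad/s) 6.687e+04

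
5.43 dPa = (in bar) 5.43e-06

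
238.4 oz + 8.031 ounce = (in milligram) 6.986e+06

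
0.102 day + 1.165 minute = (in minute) 148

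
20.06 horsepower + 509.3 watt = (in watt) 1.547e+04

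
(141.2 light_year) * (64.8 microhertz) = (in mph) 1.936e+14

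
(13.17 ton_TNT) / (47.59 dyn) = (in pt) 3.282e+17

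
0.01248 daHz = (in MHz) 1.248e-07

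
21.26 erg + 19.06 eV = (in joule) 2.126e-06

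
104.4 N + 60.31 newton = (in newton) 164.7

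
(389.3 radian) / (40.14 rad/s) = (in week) 1.604e-05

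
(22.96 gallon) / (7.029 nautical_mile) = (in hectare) 6.677e-10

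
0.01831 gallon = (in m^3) 6.931e-05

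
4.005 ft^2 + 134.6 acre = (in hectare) 54.47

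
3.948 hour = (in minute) 236.9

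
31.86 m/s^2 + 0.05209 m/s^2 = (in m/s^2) 31.91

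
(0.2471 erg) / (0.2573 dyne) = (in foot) 0.03151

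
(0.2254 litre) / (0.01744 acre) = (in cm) 0.0003194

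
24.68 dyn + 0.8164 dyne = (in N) 0.000255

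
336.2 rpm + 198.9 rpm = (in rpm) 535.1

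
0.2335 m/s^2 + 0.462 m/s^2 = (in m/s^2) 0.6955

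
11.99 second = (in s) 11.99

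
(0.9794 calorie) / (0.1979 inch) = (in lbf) 183.3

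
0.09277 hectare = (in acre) 0.2292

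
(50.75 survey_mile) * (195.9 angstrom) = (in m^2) 0.0016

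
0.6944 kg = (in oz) 24.49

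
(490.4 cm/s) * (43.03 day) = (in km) 1.823e+04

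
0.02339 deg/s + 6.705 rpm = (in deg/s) 40.25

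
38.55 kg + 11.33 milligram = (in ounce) 1360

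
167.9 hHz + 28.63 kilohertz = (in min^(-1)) 2.725e+06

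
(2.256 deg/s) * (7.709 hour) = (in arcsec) 2.254e+08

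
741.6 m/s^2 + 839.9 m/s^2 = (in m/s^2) 1582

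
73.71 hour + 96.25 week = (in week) 96.69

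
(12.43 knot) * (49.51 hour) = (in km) 1140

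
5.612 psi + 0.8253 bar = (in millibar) 1212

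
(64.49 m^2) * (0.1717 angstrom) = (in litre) 1.107e-06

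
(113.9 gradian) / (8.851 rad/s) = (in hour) 5.615e-05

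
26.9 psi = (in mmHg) 1391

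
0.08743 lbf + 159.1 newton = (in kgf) 16.26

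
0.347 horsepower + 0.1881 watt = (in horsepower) 0.3473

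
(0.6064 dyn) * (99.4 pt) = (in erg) 2.126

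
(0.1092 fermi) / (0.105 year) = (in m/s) 3.298e-23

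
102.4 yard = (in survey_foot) 307.2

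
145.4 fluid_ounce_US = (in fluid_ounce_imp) 151.3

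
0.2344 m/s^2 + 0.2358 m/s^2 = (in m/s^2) 0.4702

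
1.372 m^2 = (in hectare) 0.0001372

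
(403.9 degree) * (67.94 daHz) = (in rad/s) 4789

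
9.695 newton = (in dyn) 9.695e+05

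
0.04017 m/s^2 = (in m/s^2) 0.04017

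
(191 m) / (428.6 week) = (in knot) 1.432e-06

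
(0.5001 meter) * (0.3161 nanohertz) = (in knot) 3.073e-10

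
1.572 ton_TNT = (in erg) 6.577e+16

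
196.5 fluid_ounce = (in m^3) 0.005811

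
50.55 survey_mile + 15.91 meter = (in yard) 8.899e+04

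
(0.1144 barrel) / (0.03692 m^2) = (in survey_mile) 0.0003061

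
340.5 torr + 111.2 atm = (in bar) 113.1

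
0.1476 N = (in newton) 0.1476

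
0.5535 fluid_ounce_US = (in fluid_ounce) 0.5535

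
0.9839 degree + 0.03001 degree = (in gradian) 1.127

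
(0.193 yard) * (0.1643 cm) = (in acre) 7.165e-08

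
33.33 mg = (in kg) 3.333e-05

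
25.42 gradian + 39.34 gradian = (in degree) 58.28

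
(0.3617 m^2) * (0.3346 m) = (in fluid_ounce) 4092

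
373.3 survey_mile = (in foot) 1.971e+06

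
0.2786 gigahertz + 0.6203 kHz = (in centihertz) 2.786e+10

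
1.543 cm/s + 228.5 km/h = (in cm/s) 6349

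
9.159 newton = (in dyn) 9.159e+05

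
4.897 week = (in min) 4.936e+04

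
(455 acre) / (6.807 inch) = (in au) 7.119e-05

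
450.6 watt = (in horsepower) 0.6043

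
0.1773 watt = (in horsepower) 0.0002378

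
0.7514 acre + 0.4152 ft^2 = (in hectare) 0.3041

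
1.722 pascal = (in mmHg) 0.01292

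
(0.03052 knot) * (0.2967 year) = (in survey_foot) 4.82e+05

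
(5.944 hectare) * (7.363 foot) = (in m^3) 1.334e+05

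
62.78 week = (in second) 3.797e+07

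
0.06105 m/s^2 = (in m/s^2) 0.06105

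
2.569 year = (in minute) 1.35e+06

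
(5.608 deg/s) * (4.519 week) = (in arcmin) 9.196e+08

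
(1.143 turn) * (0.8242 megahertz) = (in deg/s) 3.391e+08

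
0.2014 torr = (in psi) 0.003894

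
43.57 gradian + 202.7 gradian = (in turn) 0.6157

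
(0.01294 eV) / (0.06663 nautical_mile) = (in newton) 1.68e-23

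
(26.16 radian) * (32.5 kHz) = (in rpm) 8.119e+06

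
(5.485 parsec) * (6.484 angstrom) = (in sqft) 1.181e+09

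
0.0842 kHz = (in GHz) 8.42e-08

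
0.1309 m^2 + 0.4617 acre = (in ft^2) 2.011e+04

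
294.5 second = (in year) 9.339e-06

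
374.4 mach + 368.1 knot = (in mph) 2.856e+05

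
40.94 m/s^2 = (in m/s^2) 40.94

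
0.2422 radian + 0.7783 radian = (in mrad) 1020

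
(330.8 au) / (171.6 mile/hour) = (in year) 2.046e+04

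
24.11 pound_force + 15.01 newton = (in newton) 122.3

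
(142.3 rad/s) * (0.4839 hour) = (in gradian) 1.578e+07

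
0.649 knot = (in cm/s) 33.39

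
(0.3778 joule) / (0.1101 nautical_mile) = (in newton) 0.001853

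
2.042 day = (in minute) 2940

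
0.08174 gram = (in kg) 8.174e-05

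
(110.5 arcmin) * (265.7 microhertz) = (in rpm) 8.156e-05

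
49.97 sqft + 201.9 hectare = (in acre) 498.9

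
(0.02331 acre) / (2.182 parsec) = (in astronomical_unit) 9.365e-27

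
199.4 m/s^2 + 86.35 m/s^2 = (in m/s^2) 285.8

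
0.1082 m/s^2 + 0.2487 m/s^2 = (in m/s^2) 0.3569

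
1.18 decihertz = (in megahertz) 1.18e-07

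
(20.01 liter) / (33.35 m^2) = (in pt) 1.701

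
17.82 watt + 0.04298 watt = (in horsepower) 0.02395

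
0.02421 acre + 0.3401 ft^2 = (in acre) 0.02422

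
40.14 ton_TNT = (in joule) 1.679e+11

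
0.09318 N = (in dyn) 9318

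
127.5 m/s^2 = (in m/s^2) 127.5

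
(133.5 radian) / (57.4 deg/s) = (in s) 133.3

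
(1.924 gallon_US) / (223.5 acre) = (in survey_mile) 5.003e-12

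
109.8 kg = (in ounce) 3873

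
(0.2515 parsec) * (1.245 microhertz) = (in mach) 2.838e+07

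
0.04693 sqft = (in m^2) 0.00436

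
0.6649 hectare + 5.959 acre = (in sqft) 3.311e+05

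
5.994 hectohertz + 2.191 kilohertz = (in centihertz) 2.79e+05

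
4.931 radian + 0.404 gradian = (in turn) 0.7858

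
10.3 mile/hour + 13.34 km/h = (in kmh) 29.92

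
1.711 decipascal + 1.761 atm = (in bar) 1.784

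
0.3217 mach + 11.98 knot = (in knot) 224.9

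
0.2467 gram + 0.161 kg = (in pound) 0.3555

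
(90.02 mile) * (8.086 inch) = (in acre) 7.353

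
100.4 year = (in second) 3.166e+09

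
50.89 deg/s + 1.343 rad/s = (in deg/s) 127.8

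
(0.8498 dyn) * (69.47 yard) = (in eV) 3.369e+15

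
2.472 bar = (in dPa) 2.472e+06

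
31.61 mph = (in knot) 27.47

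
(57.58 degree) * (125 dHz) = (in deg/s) 719.8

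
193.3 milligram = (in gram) 0.1933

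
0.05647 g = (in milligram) 56.47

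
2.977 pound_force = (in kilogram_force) 1.35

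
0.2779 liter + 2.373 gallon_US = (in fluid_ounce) 313.1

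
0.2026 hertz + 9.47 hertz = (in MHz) 9.673e-06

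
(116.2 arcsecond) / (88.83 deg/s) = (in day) 4.206e-09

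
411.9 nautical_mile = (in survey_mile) 474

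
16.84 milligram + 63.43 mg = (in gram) 0.08027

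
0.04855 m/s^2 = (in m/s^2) 0.04855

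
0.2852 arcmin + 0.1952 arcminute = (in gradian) 0.008896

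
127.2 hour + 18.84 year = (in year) 18.85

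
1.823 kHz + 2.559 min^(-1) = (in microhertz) 1.823e+09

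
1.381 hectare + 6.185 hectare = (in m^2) 7.566e+04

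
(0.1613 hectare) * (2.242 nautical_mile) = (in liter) 6.697e+09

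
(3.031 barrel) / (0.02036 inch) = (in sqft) 1.003e+04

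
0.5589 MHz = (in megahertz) 0.5589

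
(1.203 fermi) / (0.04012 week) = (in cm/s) 4.958e-18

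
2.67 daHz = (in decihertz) 267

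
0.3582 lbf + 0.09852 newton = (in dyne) 1.692e+05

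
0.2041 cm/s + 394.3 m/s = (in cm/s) 3.943e+04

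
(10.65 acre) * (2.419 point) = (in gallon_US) 9716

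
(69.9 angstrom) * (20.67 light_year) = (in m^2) 1.367e+09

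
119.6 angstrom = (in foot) 3.924e-08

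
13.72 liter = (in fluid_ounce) 463.9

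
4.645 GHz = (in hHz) 4.645e+07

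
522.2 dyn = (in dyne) 522.2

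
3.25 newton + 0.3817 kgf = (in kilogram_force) 0.7131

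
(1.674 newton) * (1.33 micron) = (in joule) 2.226e-06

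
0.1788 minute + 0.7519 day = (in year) 0.00206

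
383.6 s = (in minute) 6.393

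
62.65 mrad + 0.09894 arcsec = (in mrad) 62.65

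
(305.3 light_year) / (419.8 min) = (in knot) 2.229e+14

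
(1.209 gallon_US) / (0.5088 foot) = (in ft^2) 0.3176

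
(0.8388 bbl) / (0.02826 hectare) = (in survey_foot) 0.001548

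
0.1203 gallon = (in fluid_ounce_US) 15.4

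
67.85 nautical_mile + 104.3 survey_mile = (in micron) 2.935e+11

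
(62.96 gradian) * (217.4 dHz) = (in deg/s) 1232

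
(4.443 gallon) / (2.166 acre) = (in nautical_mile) 1.036e-09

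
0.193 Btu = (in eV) 1.271e+21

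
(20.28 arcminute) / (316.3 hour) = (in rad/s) 5.181e-09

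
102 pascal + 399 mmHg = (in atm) 0.526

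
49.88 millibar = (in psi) 0.7234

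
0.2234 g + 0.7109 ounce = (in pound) 0.04492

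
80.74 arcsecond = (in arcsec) 80.74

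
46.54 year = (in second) 1.468e+09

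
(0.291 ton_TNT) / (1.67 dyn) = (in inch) 2.87e+15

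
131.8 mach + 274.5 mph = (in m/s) 4.5e+04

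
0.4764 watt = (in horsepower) 0.0006389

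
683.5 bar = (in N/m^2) 6.835e+07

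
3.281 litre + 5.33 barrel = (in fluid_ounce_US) 2.877e+04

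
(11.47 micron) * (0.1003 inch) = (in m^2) 2.922e-08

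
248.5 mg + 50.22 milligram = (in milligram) 298.7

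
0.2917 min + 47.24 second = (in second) 64.74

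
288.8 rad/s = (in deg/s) 1.655e+04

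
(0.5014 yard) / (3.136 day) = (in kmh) 6.092e-06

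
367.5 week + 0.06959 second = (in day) 2573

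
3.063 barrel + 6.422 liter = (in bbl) 3.103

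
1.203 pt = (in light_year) 4.486e-20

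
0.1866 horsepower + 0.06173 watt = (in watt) 139.2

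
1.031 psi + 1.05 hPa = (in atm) 0.07119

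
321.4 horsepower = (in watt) 2.397e+05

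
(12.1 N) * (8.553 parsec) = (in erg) 3.193e+25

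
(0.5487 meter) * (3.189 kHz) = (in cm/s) 1.75e+05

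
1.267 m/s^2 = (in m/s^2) 1.267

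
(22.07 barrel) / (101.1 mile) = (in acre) 5.329e-09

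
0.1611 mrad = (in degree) 0.00923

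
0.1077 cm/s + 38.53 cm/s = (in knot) 0.7511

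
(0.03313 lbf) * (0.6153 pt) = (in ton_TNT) 7.645e-15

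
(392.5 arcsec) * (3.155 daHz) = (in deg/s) 3.44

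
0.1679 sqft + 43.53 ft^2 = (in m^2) 4.06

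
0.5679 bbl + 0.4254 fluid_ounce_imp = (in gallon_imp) 19.86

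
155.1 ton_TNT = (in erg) 6.489e+18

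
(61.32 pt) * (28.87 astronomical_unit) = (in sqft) 1.006e+12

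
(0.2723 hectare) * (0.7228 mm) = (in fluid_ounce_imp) 6.927e+04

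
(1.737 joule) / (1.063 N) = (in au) 1.092e-11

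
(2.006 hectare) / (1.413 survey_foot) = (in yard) 5.094e+04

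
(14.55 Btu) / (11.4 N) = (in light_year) 1.423e-13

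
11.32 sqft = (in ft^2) 11.32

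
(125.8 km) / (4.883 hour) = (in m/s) 7.156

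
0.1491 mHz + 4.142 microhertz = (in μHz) 153.2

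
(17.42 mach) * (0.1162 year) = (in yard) 2.377e+10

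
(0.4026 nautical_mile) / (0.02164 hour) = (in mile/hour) 21.41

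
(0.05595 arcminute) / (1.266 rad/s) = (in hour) 3.571e-09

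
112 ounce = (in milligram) 3.175e+06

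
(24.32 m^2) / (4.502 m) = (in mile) 0.003357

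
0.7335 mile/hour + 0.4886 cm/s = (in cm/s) 33.28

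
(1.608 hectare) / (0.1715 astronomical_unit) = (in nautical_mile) 3.384e-10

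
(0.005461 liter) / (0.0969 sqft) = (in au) 4.055e-15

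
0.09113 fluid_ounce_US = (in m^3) 2.695e-06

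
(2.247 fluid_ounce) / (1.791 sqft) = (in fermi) 3.994e+11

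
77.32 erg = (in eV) 4.826e+13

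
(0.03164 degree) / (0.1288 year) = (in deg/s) 7.79e-09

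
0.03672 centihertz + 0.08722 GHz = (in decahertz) 8.722e+06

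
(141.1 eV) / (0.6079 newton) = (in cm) 3.719e-15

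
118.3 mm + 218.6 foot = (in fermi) 6.675e+16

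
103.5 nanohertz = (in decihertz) 1.035e-06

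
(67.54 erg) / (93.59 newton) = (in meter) 7.217e-08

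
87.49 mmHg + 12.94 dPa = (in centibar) 11.67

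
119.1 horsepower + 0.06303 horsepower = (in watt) 8.886e+04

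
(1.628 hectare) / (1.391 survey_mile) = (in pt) 2.061e+04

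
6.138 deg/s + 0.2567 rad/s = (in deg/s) 20.85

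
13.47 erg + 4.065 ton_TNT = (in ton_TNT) 4.065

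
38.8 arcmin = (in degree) 0.6467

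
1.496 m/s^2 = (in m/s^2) 1.496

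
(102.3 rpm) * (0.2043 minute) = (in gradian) 8360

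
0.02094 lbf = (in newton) 0.09315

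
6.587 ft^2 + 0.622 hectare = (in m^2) 6221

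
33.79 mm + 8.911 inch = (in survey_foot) 0.8534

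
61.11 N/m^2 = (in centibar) 0.06111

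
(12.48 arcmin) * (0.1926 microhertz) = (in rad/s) 6.992e-10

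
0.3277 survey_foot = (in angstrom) 9.988e+08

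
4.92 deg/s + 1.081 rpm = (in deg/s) 11.41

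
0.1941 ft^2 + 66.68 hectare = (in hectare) 66.68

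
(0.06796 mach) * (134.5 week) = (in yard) 2.059e+09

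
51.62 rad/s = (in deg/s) 2958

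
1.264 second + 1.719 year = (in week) 89.63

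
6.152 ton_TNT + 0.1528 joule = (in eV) 1.607e+29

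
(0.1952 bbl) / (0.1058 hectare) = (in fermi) 2.933e+10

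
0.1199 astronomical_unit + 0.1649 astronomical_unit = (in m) 4.261e+10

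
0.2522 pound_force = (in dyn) 1.122e+05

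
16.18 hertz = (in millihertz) 1.618e+04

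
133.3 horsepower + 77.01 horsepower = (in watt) 1.568e+05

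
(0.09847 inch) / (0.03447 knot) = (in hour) 3.918e-05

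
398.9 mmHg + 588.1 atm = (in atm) 588.6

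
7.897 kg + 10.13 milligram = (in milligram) 7.897e+06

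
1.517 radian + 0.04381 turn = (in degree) 102.7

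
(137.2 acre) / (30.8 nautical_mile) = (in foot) 31.93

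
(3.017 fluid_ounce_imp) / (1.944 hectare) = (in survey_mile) 2.74e-12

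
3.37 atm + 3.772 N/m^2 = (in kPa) 341.5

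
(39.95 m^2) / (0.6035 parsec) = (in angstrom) 2.145e-05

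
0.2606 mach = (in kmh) 319.4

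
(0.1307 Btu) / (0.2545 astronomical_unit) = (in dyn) 0.0003622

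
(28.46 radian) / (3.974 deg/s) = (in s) 410.3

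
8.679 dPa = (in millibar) 0.008679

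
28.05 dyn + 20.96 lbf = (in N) 93.24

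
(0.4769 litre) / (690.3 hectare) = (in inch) 2.72e-09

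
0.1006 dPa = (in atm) 9.928e-08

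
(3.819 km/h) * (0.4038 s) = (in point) 1214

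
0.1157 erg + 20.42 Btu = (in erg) 2.154e+11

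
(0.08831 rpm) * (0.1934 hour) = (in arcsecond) 1.328e+06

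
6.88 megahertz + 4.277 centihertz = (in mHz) 6.88e+09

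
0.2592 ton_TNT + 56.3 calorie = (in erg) 1.084e+16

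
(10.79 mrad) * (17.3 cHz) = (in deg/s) 0.107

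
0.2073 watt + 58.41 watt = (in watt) 58.62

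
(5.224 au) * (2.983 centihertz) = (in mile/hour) 5.215e+10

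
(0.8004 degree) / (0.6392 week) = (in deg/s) 2.07e-06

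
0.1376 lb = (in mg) 6.241e+04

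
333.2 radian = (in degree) 1.909e+04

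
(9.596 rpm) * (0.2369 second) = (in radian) 0.2381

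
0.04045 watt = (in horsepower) 5.424e-05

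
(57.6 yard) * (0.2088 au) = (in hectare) 1.645e+08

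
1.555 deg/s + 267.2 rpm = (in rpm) 267.5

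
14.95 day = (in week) 2.136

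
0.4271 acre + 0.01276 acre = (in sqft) 1.916e+04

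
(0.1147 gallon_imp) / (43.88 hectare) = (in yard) 1.3e-09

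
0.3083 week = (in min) 3108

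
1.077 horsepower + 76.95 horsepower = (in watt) 5.818e+04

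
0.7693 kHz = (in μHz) 7.693e+08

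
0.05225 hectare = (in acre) 0.1291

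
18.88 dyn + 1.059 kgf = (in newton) 10.39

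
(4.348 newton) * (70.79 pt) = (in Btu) 0.0001029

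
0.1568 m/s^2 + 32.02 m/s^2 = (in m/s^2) 32.18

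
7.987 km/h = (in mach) 0.006516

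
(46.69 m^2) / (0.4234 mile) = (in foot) 0.2248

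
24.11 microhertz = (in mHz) 0.02411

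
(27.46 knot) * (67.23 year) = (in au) 0.2002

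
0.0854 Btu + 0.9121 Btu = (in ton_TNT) 2.515e-07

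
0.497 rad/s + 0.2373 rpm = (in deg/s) 29.9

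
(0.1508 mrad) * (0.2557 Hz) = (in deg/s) 0.002209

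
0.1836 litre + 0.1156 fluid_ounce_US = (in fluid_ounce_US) 6.324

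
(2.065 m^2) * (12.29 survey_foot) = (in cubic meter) 7.735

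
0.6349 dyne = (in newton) 6.349e-06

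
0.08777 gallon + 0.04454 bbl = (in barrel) 0.04663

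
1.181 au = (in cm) 1.767e+13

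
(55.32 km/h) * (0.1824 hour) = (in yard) 1.103e+04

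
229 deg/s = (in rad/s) 3.997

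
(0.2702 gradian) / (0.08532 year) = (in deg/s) 9.038e-08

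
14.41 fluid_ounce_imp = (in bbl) 0.002575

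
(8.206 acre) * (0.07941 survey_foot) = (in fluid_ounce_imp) 2.829e+07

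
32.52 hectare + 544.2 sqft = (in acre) 80.37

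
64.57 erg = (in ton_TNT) 1.543e-15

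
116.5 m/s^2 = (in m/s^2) 116.5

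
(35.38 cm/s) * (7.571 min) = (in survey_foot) 527.3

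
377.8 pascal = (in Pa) 377.8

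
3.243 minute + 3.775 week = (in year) 0.0724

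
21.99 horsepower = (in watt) 1.64e+04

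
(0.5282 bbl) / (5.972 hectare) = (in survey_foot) 4.613e-06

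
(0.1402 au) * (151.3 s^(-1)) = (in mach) 9.32e+09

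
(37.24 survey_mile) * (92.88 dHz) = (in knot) 1.082e+06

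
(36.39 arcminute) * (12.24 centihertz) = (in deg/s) 0.07424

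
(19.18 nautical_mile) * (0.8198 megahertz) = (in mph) 6.514e+10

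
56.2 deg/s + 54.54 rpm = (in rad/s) 6.692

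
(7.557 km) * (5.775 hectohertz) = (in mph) 9.762e+06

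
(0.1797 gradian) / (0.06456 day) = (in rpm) 4.832e-06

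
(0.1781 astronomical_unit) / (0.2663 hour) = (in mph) 6.217e+07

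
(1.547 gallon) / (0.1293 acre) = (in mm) 0.01119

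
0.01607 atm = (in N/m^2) 1628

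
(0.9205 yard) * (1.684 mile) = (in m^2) 2281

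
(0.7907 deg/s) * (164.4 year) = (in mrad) 7.155e+10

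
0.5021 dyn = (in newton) 5.021e-06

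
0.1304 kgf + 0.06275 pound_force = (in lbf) 0.3502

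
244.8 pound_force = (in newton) 1089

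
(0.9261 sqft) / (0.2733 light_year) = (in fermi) 0.03328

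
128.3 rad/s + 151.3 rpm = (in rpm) 1376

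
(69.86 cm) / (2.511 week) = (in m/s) 4.6e-07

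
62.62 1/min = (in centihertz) 104.4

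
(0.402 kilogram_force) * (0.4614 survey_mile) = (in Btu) 2.775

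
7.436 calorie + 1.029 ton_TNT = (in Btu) 4.081e+06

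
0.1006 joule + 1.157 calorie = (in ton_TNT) 1.181e-09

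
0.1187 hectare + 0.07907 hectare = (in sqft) 2.129e+04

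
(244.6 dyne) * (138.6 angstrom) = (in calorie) 8.103e-12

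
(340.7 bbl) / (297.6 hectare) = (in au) 1.217e-16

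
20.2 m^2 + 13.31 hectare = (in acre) 32.89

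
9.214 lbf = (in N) 40.99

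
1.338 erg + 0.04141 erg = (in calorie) 3.297e-08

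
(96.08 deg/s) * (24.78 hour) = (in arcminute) 5.143e+08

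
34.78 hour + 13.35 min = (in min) 2100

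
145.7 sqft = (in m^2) 13.54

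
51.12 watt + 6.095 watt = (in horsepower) 0.07673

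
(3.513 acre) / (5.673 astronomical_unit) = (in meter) 1.675e-08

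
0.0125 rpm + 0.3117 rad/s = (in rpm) 2.989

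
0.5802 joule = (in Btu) 0.0005499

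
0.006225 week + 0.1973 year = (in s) 6.226e+06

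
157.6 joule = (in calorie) 37.67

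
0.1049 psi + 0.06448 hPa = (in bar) 0.007297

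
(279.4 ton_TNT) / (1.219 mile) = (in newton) 5.959e+08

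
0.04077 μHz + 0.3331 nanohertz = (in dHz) 4.11e-07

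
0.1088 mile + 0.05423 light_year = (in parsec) 0.01663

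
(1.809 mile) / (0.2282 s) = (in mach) 37.47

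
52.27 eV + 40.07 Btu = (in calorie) 1.01e+04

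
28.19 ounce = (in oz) 28.19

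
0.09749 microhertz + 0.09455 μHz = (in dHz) 1.92e-06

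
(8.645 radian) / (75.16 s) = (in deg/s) 6.59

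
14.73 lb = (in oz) 235.7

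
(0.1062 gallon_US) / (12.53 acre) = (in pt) 2.247e-05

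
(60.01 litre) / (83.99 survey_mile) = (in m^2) 4.44e-07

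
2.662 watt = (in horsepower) 0.00357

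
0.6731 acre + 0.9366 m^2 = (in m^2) 2725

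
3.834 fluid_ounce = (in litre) 0.1134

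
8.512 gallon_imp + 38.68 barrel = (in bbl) 38.92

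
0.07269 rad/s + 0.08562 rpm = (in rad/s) 0.08166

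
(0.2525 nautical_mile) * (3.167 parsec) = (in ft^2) 4.919e+20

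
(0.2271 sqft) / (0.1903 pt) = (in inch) 1.237e+04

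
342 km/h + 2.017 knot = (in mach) 0.282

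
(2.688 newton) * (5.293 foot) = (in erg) 4.337e+07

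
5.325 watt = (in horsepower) 0.007141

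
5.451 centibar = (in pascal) 5451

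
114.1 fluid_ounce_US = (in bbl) 0.02122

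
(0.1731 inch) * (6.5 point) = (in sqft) 0.0001085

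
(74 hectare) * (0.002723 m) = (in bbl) 1.267e+04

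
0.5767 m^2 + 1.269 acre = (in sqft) 5.528e+04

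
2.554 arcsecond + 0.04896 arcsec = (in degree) 0.000723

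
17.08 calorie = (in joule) 71.46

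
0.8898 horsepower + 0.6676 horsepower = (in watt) 1161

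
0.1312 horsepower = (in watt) 97.84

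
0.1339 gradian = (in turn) 0.0003348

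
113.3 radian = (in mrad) 1.133e+05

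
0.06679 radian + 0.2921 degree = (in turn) 0.01144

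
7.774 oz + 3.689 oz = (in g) 325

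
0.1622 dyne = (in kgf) 1.654e-07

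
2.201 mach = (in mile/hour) 1676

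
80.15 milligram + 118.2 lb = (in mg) 5.361e+07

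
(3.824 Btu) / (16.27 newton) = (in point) 7.029e+05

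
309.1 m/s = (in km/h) 1113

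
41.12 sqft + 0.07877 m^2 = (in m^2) 3.899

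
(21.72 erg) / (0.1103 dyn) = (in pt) 5582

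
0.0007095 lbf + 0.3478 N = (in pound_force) 0.0789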